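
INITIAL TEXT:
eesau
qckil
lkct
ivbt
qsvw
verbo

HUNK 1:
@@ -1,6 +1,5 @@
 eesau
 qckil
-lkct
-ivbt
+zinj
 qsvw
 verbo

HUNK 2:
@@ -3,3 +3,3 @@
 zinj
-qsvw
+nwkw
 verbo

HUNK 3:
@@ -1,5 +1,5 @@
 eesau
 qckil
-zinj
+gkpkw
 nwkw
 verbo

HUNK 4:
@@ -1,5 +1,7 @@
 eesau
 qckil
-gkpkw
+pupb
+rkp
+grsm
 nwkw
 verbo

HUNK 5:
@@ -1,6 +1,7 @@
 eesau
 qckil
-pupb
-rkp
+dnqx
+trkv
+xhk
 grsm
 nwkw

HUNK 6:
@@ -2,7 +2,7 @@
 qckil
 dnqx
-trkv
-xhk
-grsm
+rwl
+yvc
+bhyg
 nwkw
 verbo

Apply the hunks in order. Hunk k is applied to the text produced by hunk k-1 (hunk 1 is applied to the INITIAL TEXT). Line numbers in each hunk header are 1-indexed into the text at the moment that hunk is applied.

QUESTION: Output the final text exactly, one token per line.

Answer: eesau
qckil
dnqx
rwl
yvc
bhyg
nwkw
verbo

Derivation:
Hunk 1: at line 1 remove [lkct,ivbt] add [zinj] -> 5 lines: eesau qckil zinj qsvw verbo
Hunk 2: at line 3 remove [qsvw] add [nwkw] -> 5 lines: eesau qckil zinj nwkw verbo
Hunk 3: at line 1 remove [zinj] add [gkpkw] -> 5 lines: eesau qckil gkpkw nwkw verbo
Hunk 4: at line 1 remove [gkpkw] add [pupb,rkp,grsm] -> 7 lines: eesau qckil pupb rkp grsm nwkw verbo
Hunk 5: at line 1 remove [pupb,rkp] add [dnqx,trkv,xhk] -> 8 lines: eesau qckil dnqx trkv xhk grsm nwkw verbo
Hunk 6: at line 2 remove [trkv,xhk,grsm] add [rwl,yvc,bhyg] -> 8 lines: eesau qckil dnqx rwl yvc bhyg nwkw verbo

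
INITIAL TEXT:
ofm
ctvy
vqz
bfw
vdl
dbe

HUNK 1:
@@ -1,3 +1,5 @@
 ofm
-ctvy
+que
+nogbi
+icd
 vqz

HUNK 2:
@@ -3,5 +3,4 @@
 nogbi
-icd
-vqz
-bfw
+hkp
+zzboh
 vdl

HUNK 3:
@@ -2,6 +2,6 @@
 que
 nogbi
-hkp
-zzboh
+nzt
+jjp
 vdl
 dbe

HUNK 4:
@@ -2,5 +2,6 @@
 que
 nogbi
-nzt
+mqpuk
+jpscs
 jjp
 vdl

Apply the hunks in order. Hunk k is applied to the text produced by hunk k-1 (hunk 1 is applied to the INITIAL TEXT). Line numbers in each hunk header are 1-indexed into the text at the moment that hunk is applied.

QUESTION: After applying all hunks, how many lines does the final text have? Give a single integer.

Answer: 8

Derivation:
Hunk 1: at line 1 remove [ctvy] add [que,nogbi,icd] -> 8 lines: ofm que nogbi icd vqz bfw vdl dbe
Hunk 2: at line 3 remove [icd,vqz,bfw] add [hkp,zzboh] -> 7 lines: ofm que nogbi hkp zzboh vdl dbe
Hunk 3: at line 2 remove [hkp,zzboh] add [nzt,jjp] -> 7 lines: ofm que nogbi nzt jjp vdl dbe
Hunk 4: at line 2 remove [nzt] add [mqpuk,jpscs] -> 8 lines: ofm que nogbi mqpuk jpscs jjp vdl dbe
Final line count: 8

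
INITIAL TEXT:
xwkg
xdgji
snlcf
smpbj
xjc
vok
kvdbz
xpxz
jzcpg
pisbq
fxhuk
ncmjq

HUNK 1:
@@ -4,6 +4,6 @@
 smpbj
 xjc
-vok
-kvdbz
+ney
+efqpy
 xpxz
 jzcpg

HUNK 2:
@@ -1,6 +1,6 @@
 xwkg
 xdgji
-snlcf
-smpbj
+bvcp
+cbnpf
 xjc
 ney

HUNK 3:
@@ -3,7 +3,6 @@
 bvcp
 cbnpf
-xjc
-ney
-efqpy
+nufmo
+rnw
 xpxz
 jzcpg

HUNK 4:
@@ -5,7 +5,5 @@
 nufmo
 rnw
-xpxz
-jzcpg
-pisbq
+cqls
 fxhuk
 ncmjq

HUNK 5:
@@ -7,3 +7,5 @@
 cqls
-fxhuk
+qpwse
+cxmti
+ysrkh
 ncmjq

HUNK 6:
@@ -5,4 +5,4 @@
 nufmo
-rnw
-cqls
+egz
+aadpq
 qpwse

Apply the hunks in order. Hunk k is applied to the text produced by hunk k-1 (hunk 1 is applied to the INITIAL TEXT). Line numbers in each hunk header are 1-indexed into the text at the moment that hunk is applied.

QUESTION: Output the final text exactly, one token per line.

Hunk 1: at line 4 remove [vok,kvdbz] add [ney,efqpy] -> 12 lines: xwkg xdgji snlcf smpbj xjc ney efqpy xpxz jzcpg pisbq fxhuk ncmjq
Hunk 2: at line 1 remove [snlcf,smpbj] add [bvcp,cbnpf] -> 12 lines: xwkg xdgji bvcp cbnpf xjc ney efqpy xpxz jzcpg pisbq fxhuk ncmjq
Hunk 3: at line 3 remove [xjc,ney,efqpy] add [nufmo,rnw] -> 11 lines: xwkg xdgji bvcp cbnpf nufmo rnw xpxz jzcpg pisbq fxhuk ncmjq
Hunk 4: at line 5 remove [xpxz,jzcpg,pisbq] add [cqls] -> 9 lines: xwkg xdgji bvcp cbnpf nufmo rnw cqls fxhuk ncmjq
Hunk 5: at line 7 remove [fxhuk] add [qpwse,cxmti,ysrkh] -> 11 lines: xwkg xdgji bvcp cbnpf nufmo rnw cqls qpwse cxmti ysrkh ncmjq
Hunk 6: at line 5 remove [rnw,cqls] add [egz,aadpq] -> 11 lines: xwkg xdgji bvcp cbnpf nufmo egz aadpq qpwse cxmti ysrkh ncmjq

Answer: xwkg
xdgji
bvcp
cbnpf
nufmo
egz
aadpq
qpwse
cxmti
ysrkh
ncmjq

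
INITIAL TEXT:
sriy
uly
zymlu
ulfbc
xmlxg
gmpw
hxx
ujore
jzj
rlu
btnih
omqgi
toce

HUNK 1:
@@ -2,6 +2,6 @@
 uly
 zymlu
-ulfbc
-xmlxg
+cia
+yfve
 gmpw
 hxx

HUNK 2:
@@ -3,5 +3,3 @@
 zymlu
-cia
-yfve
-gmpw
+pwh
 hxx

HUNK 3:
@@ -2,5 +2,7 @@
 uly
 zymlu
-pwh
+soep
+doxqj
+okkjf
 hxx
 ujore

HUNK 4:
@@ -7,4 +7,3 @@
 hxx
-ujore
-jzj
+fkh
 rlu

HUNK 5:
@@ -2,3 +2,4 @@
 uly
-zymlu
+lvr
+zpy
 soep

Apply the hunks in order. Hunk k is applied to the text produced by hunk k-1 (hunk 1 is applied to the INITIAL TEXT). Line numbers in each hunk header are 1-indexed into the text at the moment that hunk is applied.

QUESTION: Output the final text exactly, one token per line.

Hunk 1: at line 2 remove [ulfbc,xmlxg] add [cia,yfve] -> 13 lines: sriy uly zymlu cia yfve gmpw hxx ujore jzj rlu btnih omqgi toce
Hunk 2: at line 3 remove [cia,yfve,gmpw] add [pwh] -> 11 lines: sriy uly zymlu pwh hxx ujore jzj rlu btnih omqgi toce
Hunk 3: at line 2 remove [pwh] add [soep,doxqj,okkjf] -> 13 lines: sriy uly zymlu soep doxqj okkjf hxx ujore jzj rlu btnih omqgi toce
Hunk 4: at line 7 remove [ujore,jzj] add [fkh] -> 12 lines: sriy uly zymlu soep doxqj okkjf hxx fkh rlu btnih omqgi toce
Hunk 5: at line 2 remove [zymlu] add [lvr,zpy] -> 13 lines: sriy uly lvr zpy soep doxqj okkjf hxx fkh rlu btnih omqgi toce

Answer: sriy
uly
lvr
zpy
soep
doxqj
okkjf
hxx
fkh
rlu
btnih
omqgi
toce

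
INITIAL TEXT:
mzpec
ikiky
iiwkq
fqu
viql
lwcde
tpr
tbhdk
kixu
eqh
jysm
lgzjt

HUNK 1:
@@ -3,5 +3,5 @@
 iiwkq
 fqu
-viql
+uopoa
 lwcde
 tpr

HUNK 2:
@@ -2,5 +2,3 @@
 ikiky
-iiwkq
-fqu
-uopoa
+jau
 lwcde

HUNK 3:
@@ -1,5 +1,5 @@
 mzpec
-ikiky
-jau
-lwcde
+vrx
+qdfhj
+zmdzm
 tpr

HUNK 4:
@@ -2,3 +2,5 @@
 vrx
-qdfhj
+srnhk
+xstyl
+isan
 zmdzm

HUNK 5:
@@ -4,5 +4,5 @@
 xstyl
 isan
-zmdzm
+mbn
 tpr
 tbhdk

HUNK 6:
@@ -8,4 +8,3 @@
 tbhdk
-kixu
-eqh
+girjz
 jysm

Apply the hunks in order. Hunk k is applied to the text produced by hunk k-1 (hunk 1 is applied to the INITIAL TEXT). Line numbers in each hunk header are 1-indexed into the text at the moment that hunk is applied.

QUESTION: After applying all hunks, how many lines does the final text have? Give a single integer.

Answer: 11

Derivation:
Hunk 1: at line 3 remove [viql] add [uopoa] -> 12 lines: mzpec ikiky iiwkq fqu uopoa lwcde tpr tbhdk kixu eqh jysm lgzjt
Hunk 2: at line 2 remove [iiwkq,fqu,uopoa] add [jau] -> 10 lines: mzpec ikiky jau lwcde tpr tbhdk kixu eqh jysm lgzjt
Hunk 3: at line 1 remove [ikiky,jau,lwcde] add [vrx,qdfhj,zmdzm] -> 10 lines: mzpec vrx qdfhj zmdzm tpr tbhdk kixu eqh jysm lgzjt
Hunk 4: at line 2 remove [qdfhj] add [srnhk,xstyl,isan] -> 12 lines: mzpec vrx srnhk xstyl isan zmdzm tpr tbhdk kixu eqh jysm lgzjt
Hunk 5: at line 4 remove [zmdzm] add [mbn] -> 12 lines: mzpec vrx srnhk xstyl isan mbn tpr tbhdk kixu eqh jysm lgzjt
Hunk 6: at line 8 remove [kixu,eqh] add [girjz] -> 11 lines: mzpec vrx srnhk xstyl isan mbn tpr tbhdk girjz jysm lgzjt
Final line count: 11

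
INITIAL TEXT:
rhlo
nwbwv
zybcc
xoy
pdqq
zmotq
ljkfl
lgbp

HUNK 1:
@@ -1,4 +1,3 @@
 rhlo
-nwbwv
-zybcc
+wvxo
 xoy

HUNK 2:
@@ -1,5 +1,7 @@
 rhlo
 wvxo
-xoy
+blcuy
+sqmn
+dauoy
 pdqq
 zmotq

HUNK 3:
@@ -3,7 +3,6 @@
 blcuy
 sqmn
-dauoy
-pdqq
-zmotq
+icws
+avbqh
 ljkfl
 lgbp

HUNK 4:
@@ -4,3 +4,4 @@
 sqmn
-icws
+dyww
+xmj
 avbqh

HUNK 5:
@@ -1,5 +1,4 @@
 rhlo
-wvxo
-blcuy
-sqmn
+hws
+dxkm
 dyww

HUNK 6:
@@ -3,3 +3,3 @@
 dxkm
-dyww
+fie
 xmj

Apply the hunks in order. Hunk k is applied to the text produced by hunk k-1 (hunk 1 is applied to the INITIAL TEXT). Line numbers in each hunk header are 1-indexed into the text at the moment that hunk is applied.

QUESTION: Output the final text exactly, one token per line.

Hunk 1: at line 1 remove [nwbwv,zybcc] add [wvxo] -> 7 lines: rhlo wvxo xoy pdqq zmotq ljkfl lgbp
Hunk 2: at line 1 remove [xoy] add [blcuy,sqmn,dauoy] -> 9 lines: rhlo wvxo blcuy sqmn dauoy pdqq zmotq ljkfl lgbp
Hunk 3: at line 3 remove [dauoy,pdqq,zmotq] add [icws,avbqh] -> 8 lines: rhlo wvxo blcuy sqmn icws avbqh ljkfl lgbp
Hunk 4: at line 4 remove [icws] add [dyww,xmj] -> 9 lines: rhlo wvxo blcuy sqmn dyww xmj avbqh ljkfl lgbp
Hunk 5: at line 1 remove [wvxo,blcuy,sqmn] add [hws,dxkm] -> 8 lines: rhlo hws dxkm dyww xmj avbqh ljkfl lgbp
Hunk 6: at line 3 remove [dyww] add [fie] -> 8 lines: rhlo hws dxkm fie xmj avbqh ljkfl lgbp

Answer: rhlo
hws
dxkm
fie
xmj
avbqh
ljkfl
lgbp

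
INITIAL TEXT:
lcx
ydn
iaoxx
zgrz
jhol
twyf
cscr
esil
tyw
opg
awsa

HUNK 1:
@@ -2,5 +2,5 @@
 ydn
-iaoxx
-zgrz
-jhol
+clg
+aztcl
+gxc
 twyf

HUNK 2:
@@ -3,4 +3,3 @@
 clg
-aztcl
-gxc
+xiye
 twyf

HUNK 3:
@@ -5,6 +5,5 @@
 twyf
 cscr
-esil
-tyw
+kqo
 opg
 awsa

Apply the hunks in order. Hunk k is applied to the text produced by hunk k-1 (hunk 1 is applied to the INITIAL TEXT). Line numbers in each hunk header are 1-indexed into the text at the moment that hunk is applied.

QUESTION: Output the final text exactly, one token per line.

Answer: lcx
ydn
clg
xiye
twyf
cscr
kqo
opg
awsa

Derivation:
Hunk 1: at line 2 remove [iaoxx,zgrz,jhol] add [clg,aztcl,gxc] -> 11 lines: lcx ydn clg aztcl gxc twyf cscr esil tyw opg awsa
Hunk 2: at line 3 remove [aztcl,gxc] add [xiye] -> 10 lines: lcx ydn clg xiye twyf cscr esil tyw opg awsa
Hunk 3: at line 5 remove [esil,tyw] add [kqo] -> 9 lines: lcx ydn clg xiye twyf cscr kqo opg awsa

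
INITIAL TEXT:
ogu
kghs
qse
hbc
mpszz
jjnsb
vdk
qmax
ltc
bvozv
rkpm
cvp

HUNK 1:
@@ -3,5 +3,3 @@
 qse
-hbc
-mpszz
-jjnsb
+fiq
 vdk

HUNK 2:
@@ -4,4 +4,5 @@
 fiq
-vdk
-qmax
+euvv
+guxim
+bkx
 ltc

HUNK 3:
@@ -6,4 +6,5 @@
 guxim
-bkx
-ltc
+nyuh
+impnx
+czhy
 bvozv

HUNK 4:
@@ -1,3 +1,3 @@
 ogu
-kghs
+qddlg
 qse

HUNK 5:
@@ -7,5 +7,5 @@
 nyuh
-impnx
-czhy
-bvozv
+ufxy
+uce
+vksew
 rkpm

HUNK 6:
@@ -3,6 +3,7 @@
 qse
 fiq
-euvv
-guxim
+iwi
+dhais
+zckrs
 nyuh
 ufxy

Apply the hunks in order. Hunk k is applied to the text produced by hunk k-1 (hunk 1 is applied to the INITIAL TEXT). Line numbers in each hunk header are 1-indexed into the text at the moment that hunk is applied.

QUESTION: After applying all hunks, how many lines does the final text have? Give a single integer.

Answer: 13

Derivation:
Hunk 1: at line 3 remove [hbc,mpszz,jjnsb] add [fiq] -> 10 lines: ogu kghs qse fiq vdk qmax ltc bvozv rkpm cvp
Hunk 2: at line 4 remove [vdk,qmax] add [euvv,guxim,bkx] -> 11 lines: ogu kghs qse fiq euvv guxim bkx ltc bvozv rkpm cvp
Hunk 3: at line 6 remove [bkx,ltc] add [nyuh,impnx,czhy] -> 12 lines: ogu kghs qse fiq euvv guxim nyuh impnx czhy bvozv rkpm cvp
Hunk 4: at line 1 remove [kghs] add [qddlg] -> 12 lines: ogu qddlg qse fiq euvv guxim nyuh impnx czhy bvozv rkpm cvp
Hunk 5: at line 7 remove [impnx,czhy,bvozv] add [ufxy,uce,vksew] -> 12 lines: ogu qddlg qse fiq euvv guxim nyuh ufxy uce vksew rkpm cvp
Hunk 6: at line 3 remove [euvv,guxim] add [iwi,dhais,zckrs] -> 13 lines: ogu qddlg qse fiq iwi dhais zckrs nyuh ufxy uce vksew rkpm cvp
Final line count: 13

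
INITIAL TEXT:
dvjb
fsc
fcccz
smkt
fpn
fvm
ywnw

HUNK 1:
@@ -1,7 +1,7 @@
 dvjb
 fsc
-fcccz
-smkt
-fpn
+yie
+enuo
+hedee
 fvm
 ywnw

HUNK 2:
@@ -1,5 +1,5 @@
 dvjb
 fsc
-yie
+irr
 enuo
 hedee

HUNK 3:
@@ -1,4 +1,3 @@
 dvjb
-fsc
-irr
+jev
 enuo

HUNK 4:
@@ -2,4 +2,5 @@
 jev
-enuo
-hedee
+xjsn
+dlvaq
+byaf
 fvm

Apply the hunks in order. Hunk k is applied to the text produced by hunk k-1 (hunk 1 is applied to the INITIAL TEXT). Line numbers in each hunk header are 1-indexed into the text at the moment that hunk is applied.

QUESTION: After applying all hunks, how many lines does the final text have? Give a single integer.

Hunk 1: at line 1 remove [fcccz,smkt,fpn] add [yie,enuo,hedee] -> 7 lines: dvjb fsc yie enuo hedee fvm ywnw
Hunk 2: at line 1 remove [yie] add [irr] -> 7 lines: dvjb fsc irr enuo hedee fvm ywnw
Hunk 3: at line 1 remove [fsc,irr] add [jev] -> 6 lines: dvjb jev enuo hedee fvm ywnw
Hunk 4: at line 2 remove [enuo,hedee] add [xjsn,dlvaq,byaf] -> 7 lines: dvjb jev xjsn dlvaq byaf fvm ywnw
Final line count: 7

Answer: 7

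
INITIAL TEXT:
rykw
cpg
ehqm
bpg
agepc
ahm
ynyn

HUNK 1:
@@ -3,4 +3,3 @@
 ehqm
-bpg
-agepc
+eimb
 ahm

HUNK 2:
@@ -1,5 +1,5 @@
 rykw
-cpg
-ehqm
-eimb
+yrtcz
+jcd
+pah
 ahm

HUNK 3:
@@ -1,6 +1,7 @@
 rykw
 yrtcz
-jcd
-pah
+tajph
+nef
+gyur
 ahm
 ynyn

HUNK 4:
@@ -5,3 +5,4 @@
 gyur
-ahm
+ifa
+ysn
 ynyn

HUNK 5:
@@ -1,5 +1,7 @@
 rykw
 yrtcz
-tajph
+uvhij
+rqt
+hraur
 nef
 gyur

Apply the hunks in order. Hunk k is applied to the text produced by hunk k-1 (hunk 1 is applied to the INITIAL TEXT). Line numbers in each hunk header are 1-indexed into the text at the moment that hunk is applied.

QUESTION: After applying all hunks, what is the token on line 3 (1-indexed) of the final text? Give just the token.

Hunk 1: at line 3 remove [bpg,agepc] add [eimb] -> 6 lines: rykw cpg ehqm eimb ahm ynyn
Hunk 2: at line 1 remove [cpg,ehqm,eimb] add [yrtcz,jcd,pah] -> 6 lines: rykw yrtcz jcd pah ahm ynyn
Hunk 3: at line 1 remove [jcd,pah] add [tajph,nef,gyur] -> 7 lines: rykw yrtcz tajph nef gyur ahm ynyn
Hunk 4: at line 5 remove [ahm] add [ifa,ysn] -> 8 lines: rykw yrtcz tajph nef gyur ifa ysn ynyn
Hunk 5: at line 1 remove [tajph] add [uvhij,rqt,hraur] -> 10 lines: rykw yrtcz uvhij rqt hraur nef gyur ifa ysn ynyn
Final line 3: uvhij

Answer: uvhij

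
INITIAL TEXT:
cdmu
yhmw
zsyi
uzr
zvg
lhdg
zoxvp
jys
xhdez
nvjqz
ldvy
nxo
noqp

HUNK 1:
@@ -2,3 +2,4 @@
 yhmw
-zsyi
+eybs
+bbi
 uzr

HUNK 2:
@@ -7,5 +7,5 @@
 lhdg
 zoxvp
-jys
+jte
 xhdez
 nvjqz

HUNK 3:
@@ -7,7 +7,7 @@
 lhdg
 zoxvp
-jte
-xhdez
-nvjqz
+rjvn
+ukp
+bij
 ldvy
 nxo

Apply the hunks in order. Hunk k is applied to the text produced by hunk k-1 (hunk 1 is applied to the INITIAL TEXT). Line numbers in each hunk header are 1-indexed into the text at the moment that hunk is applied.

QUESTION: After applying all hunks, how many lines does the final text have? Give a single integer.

Answer: 14

Derivation:
Hunk 1: at line 2 remove [zsyi] add [eybs,bbi] -> 14 lines: cdmu yhmw eybs bbi uzr zvg lhdg zoxvp jys xhdez nvjqz ldvy nxo noqp
Hunk 2: at line 7 remove [jys] add [jte] -> 14 lines: cdmu yhmw eybs bbi uzr zvg lhdg zoxvp jte xhdez nvjqz ldvy nxo noqp
Hunk 3: at line 7 remove [jte,xhdez,nvjqz] add [rjvn,ukp,bij] -> 14 lines: cdmu yhmw eybs bbi uzr zvg lhdg zoxvp rjvn ukp bij ldvy nxo noqp
Final line count: 14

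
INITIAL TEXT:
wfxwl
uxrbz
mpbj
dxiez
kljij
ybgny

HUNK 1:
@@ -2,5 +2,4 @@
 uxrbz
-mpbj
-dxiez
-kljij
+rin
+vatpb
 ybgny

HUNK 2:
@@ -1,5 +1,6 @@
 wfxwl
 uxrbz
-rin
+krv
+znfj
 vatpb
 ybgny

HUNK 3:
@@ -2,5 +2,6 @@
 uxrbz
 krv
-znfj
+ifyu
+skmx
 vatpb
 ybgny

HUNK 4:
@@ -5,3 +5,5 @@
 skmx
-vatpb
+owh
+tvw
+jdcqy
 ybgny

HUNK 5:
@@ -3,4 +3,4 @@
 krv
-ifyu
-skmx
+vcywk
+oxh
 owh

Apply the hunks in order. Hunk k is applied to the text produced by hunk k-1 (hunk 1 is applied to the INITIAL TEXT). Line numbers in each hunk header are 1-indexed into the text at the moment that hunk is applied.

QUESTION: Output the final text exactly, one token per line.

Hunk 1: at line 2 remove [mpbj,dxiez,kljij] add [rin,vatpb] -> 5 lines: wfxwl uxrbz rin vatpb ybgny
Hunk 2: at line 1 remove [rin] add [krv,znfj] -> 6 lines: wfxwl uxrbz krv znfj vatpb ybgny
Hunk 3: at line 2 remove [znfj] add [ifyu,skmx] -> 7 lines: wfxwl uxrbz krv ifyu skmx vatpb ybgny
Hunk 4: at line 5 remove [vatpb] add [owh,tvw,jdcqy] -> 9 lines: wfxwl uxrbz krv ifyu skmx owh tvw jdcqy ybgny
Hunk 5: at line 3 remove [ifyu,skmx] add [vcywk,oxh] -> 9 lines: wfxwl uxrbz krv vcywk oxh owh tvw jdcqy ybgny

Answer: wfxwl
uxrbz
krv
vcywk
oxh
owh
tvw
jdcqy
ybgny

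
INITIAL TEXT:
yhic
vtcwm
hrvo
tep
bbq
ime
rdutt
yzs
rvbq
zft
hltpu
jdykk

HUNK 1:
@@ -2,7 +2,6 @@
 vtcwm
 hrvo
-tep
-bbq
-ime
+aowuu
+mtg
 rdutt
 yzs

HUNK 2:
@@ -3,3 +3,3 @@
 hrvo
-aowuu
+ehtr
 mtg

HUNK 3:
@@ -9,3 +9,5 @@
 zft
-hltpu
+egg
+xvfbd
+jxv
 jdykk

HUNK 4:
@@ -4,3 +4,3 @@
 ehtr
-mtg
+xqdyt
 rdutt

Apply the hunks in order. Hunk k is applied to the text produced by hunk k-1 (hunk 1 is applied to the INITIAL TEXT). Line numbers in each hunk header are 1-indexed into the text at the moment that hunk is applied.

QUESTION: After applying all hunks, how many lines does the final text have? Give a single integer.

Hunk 1: at line 2 remove [tep,bbq,ime] add [aowuu,mtg] -> 11 lines: yhic vtcwm hrvo aowuu mtg rdutt yzs rvbq zft hltpu jdykk
Hunk 2: at line 3 remove [aowuu] add [ehtr] -> 11 lines: yhic vtcwm hrvo ehtr mtg rdutt yzs rvbq zft hltpu jdykk
Hunk 3: at line 9 remove [hltpu] add [egg,xvfbd,jxv] -> 13 lines: yhic vtcwm hrvo ehtr mtg rdutt yzs rvbq zft egg xvfbd jxv jdykk
Hunk 4: at line 4 remove [mtg] add [xqdyt] -> 13 lines: yhic vtcwm hrvo ehtr xqdyt rdutt yzs rvbq zft egg xvfbd jxv jdykk
Final line count: 13

Answer: 13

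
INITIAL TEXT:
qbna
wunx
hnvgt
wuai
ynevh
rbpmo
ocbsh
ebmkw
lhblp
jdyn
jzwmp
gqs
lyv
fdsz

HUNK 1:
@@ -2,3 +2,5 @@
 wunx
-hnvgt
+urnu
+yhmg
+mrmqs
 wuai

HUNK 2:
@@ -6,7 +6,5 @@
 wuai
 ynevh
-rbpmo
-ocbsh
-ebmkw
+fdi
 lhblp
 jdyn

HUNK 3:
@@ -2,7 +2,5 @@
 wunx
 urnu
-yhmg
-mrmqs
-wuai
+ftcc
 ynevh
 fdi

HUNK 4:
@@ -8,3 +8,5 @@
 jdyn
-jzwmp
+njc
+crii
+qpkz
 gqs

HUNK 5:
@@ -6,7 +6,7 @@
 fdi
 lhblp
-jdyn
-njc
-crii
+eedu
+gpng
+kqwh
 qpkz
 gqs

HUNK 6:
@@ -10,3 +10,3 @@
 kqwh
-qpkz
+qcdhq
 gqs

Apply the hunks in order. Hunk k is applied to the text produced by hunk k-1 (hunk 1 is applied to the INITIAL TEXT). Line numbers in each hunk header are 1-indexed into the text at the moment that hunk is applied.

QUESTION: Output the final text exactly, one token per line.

Answer: qbna
wunx
urnu
ftcc
ynevh
fdi
lhblp
eedu
gpng
kqwh
qcdhq
gqs
lyv
fdsz

Derivation:
Hunk 1: at line 2 remove [hnvgt] add [urnu,yhmg,mrmqs] -> 16 lines: qbna wunx urnu yhmg mrmqs wuai ynevh rbpmo ocbsh ebmkw lhblp jdyn jzwmp gqs lyv fdsz
Hunk 2: at line 6 remove [rbpmo,ocbsh,ebmkw] add [fdi] -> 14 lines: qbna wunx urnu yhmg mrmqs wuai ynevh fdi lhblp jdyn jzwmp gqs lyv fdsz
Hunk 3: at line 2 remove [yhmg,mrmqs,wuai] add [ftcc] -> 12 lines: qbna wunx urnu ftcc ynevh fdi lhblp jdyn jzwmp gqs lyv fdsz
Hunk 4: at line 8 remove [jzwmp] add [njc,crii,qpkz] -> 14 lines: qbna wunx urnu ftcc ynevh fdi lhblp jdyn njc crii qpkz gqs lyv fdsz
Hunk 5: at line 6 remove [jdyn,njc,crii] add [eedu,gpng,kqwh] -> 14 lines: qbna wunx urnu ftcc ynevh fdi lhblp eedu gpng kqwh qpkz gqs lyv fdsz
Hunk 6: at line 10 remove [qpkz] add [qcdhq] -> 14 lines: qbna wunx urnu ftcc ynevh fdi lhblp eedu gpng kqwh qcdhq gqs lyv fdsz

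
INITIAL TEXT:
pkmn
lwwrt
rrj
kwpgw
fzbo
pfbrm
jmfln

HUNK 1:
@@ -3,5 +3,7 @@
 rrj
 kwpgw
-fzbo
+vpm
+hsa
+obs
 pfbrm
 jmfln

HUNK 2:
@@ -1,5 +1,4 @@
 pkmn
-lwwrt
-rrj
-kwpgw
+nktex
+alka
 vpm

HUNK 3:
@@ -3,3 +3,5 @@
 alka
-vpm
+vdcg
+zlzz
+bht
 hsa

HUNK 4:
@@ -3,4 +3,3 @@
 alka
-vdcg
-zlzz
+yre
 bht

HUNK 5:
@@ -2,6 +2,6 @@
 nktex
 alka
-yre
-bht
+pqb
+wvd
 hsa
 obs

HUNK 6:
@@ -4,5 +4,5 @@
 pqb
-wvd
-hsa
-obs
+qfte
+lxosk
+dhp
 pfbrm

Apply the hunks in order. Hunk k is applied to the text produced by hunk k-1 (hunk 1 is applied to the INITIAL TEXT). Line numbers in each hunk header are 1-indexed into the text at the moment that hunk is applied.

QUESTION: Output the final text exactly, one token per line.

Hunk 1: at line 3 remove [fzbo] add [vpm,hsa,obs] -> 9 lines: pkmn lwwrt rrj kwpgw vpm hsa obs pfbrm jmfln
Hunk 2: at line 1 remove [lwwrt,rrj,kwpgw] add [nktex,alka] -> 8 lines: pkmn nktex alka vpm hsa obs pfbrm jmfln
Hunk 3: at line 3 remove [vpm] add [vdcg,zlzz,bht] -> 10 lines: pkmn nktex alka vdcg zlzz bht hsa obs pfbrm jmfln
Hunk 4: at line 3 remove [vdcg,zlzz] add [yre] -> 9 lines: pkmn nktex alka yre bht hsa obs pfbrm jmfln
Hunk 5: at line 2 remove [yre,bht] add [pqb,wvd] -> 9 lines: pkmn nktex alka pqb wvd hsa obs pfbrm jmfln
Hunk 6: at line 4 remove [wvd,hsa,obs] add [qfte,lxosk,dhp] -> 9 lines: pkmn nktex alka pqb qfte lxosk dhp pfbrm jmfln

Answer: pkmn
nktex
alka
pqb
qfte
lxosk
dhp
pfbrm
jmfln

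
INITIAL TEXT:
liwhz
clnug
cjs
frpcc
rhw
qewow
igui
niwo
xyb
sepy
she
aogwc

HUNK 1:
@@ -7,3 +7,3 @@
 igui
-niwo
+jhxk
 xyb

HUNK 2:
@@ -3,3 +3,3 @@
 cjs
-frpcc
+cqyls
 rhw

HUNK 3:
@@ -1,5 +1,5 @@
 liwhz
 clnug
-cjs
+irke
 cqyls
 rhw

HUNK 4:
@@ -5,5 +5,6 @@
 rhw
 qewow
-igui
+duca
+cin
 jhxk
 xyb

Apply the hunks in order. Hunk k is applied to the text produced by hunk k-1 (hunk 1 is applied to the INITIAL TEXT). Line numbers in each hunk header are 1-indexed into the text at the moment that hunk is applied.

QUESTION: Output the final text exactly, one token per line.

Hunk 1: at line 7 remove [niwo] add [jhxk] -> 12 lines: liwhz clnug cjs frpcc rhw qewow igui jhxk xyb sepy she aogwc
Hunk 2: at line 3 remove [frpcc] add [cqyls] -> 12 lines: liwhz clnug cjs cqyls rhw qewow igui jhxk xyb sepy she aogwc
Hunk 3: at line 1 remove [cjs] add [irke] -> 12 lines: liwhz clnug irke cqyls rhw qewow igui jhxk xyb sepy she aogwc
Hunk 4: at line 5 remove [igui] add [duca,cin] -> 13 lines: liwhz clnug irke cqyls rhw qewow duca cin jhxk xyb sepy she aogwc

Answer: liwhz
clnug
irke
cqyls
rhw
qewow
duca
cin
jhxk
xyb
sepy
she
aogwc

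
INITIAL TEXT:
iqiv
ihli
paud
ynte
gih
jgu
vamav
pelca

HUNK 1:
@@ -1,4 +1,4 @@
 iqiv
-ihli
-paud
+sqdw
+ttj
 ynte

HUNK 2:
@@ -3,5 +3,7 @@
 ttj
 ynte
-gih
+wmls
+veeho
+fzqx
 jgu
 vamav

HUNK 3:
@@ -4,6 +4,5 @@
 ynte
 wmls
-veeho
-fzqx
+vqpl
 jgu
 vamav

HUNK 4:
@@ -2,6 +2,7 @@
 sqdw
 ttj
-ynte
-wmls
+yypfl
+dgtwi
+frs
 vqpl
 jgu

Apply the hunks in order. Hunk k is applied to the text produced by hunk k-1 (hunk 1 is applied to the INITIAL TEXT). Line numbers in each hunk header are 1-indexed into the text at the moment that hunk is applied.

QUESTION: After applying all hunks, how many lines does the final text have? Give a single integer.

Answer: 10

Derivation:
Hunk 1: at line 1 remove [ihli,paud] add [sqdw,ttj] -> 8 lines: iqiv sqdw ttj ynte gih jgu vamav pelca
Hunk 2: at line 3 remove [gih] add [wmls,veeho,fzqx] -> 10 lines: iqiv sqdw ttj ynte wmls veeho fzqx jgu vamav pelca
Hunk 3: at line 4 remove [veeho,fzqx] add [vqpl] -> 9 lines: iqiv sqdw ttj ynte wmls vqpl jgu vamav pelca
Hunk 4: at line 2 remove [ynte,wmls] add [yypfl,dgtwi,frs] -> 10 lines: iqiv sqdw ttj yypfl dgtwi frs vqpl jgu vamav pelca
Final line count: 10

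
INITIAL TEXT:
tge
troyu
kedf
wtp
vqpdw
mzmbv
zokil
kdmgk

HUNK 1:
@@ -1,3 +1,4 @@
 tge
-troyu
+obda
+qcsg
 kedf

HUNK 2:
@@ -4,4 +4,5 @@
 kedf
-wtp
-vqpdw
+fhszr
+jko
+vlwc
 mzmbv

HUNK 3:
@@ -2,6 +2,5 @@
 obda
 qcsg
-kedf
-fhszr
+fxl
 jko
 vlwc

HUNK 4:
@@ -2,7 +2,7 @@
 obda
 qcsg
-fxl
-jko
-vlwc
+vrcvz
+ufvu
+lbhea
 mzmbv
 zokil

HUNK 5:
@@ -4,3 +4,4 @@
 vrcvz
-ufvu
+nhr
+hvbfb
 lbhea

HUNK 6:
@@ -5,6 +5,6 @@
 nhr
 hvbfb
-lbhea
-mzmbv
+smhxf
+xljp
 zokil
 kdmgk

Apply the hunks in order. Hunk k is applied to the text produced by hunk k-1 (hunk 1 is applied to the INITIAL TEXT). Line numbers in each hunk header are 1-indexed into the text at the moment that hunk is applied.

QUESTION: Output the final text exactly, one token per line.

Hunk 1: at line 1 remove [troyu] add [obda,qcsg] -> 9 lines: tge obda qcsg kedf wtp vqpdw mzmbv zokil kdmgk
Hunk 2: at line 4 remove [wtp,vqpdw] add [fhszr,jko,vlwc] -> 10 lines: tge obda qcsg kedf fhszr jko vlwc mzmbv zokil kdmgk
Hunk 3: at line 2 remove [kedf,fhszr] add [fxl] -> 9 lines: tge obda qcsg fxl jko vlwc mzmbv zokil kdmgk
Hunk 4: at line 2 remove [fxl,jko,vlwc] add [vrcvz,ufvu,lbhea] -> 9 lines: tge obda qcsg vrcvz ufvu lbhea mzmbv zokil kdmgk
Hunk 5: at line 4 remove [ufvu] add [nhr,hvbfb] -> 10 lines: tge obda qcsg vrcvz nhr hvbfb lbhea mzmbv zokil kdmgk
Hunk 6: at line 5 remove [lbhea,mzmbv] add [smhxf,xljp] -> 10 lines: tge obda qcsg vrcvz nhr hvbfb smhxf xljp zokil kdmgk

Answer: tge
obda
qcsg
vrcvz
nhr
hvbfb
smhxf
xljp
zokil
kdmgk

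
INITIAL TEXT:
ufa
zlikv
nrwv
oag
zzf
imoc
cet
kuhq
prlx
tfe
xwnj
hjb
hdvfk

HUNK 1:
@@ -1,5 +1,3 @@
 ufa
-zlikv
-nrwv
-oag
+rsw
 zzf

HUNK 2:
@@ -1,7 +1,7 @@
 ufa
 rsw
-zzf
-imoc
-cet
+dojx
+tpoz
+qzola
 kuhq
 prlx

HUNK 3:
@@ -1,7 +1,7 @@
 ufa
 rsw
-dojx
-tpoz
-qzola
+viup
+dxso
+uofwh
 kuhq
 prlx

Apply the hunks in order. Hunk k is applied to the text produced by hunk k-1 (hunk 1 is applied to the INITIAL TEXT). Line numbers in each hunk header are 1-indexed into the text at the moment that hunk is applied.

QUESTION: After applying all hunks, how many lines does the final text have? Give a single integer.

Hunk 1: at line 1 remove [zlikv,nrwv,oag] add [rsw] -> 11 lines: ufa rsw zzf imoc cet kuhq prlx tfe xwnj hjb hdvfk
Hunk 2: at line 1 remove [zzf,imoc,cet] add [dojx,tpoz,qzola] -> 11 lines: ufa rsw dojx tpoz qzola kuhq prlx tfe xwnj hjb hdvfk
Hunk 3: at line 1 remove [dojx,tpoz,qzola] add [viup,dxso,uofwh] -> 11 lines: ufa rsw viup dxso uofwh kuhq prlx tfe xwnj hjb hdvfk
Final line count: 11

Answer: 11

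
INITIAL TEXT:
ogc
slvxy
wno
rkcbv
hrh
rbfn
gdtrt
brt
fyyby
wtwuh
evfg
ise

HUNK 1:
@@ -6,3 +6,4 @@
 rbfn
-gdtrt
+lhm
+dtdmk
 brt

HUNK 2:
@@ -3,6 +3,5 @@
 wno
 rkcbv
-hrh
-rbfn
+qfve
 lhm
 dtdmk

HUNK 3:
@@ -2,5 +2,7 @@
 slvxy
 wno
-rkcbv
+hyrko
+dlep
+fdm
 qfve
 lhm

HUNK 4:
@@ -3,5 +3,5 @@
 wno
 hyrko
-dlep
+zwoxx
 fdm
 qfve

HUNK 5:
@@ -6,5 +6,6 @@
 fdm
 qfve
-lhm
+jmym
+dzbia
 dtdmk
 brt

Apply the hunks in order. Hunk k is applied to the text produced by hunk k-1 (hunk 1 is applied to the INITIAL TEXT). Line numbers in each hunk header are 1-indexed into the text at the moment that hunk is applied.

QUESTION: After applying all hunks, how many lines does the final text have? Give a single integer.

Hunk 1: at line 6 remove [gdtrt] add [lhm,dtdmk] -> 13 lines: ogc slvxy wno rkcbv hrh rbfn lhm dtdmk brt fyyby wtwuh evfg ise
Hunk 2: at line 3 remove [hrh,rbfn] add [qfve] -> 12 lines: ogc slvxy wno rkcbv qfve lhm dtdmk brt fyyby wtwuh evfg ise
Hunk 3: at line 2 remove [rkcbv] add [hyrko,dlep,fdm] -> 14 lines: ogc slvxy wno hyrko dlep fdm qfve lhm dtdmk brt fyyby wtwuh evfg ise
Hunk 4: at line 3 remove [dlep] add [zwoxx] -> 14 lines: ogc slvxy wno hyrko zwoxx fdm qfve lhm dtdmk brt fyyby wtwuh evfg ise
Hunk 5: at line 6 remove [lhm] add [jmym,dzbia] -> 15 lines: ogc slvxy wno hyrko zwoxx fdm qfve jmym dzbia dtdmk brt fyyby wtwuh evfg ise
Final line count: 15

Answer: 15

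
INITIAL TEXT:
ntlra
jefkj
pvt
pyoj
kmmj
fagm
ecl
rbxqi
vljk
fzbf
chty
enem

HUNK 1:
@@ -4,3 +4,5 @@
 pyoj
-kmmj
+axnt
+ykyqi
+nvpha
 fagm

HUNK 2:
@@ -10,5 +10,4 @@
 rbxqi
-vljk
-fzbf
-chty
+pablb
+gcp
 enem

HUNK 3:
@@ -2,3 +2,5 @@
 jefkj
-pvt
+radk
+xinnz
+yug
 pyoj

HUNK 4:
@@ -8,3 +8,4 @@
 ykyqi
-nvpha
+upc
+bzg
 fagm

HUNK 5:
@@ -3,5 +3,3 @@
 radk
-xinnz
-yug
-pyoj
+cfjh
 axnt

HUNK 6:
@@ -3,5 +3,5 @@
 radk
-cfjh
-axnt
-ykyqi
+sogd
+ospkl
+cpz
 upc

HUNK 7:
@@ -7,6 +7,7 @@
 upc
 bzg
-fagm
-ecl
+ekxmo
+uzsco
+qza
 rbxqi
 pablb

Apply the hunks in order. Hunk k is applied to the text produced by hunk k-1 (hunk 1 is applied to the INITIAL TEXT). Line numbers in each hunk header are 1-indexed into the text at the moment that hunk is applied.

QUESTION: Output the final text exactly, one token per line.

Hunk 1: at line 4 remove [kmmj] add [axnt,ykyqi,nvpha] -> 14 lines: ntlra jefkj pvt pyoj axnt ykyqi nvpha fagm ecl rbxqi vljk fzbf chty enem
Hunk 2: at line 10 remove [vljk,fzbf,chty] add [pablb,gcp] -> 13 lines: ntlra jefkj pvt pyoj axnt ykyqi nvpha fagm ecl rbxqi pablb gcp enem
Hunk 3: at line 2 remove [pvt] add [radk,xinnz,yug] -> 15 lines: ntlra jefkj radk xinnz yug pyoj axnt ykyqi nvpha fagm ecl rbxqi pablb gcp enem
Hunk 4: at line 8 remove [nvpha] add [upc,bzg] -> 16 lines: ntlra jefkj radk xinnz yug pyoj axnt ykyqi upc bzg fagm ecl rbxqi pablb gcp enem
Hunk 5: at line 3 remove [xinnz,yug,pyoj] add [cfjh] -> 14 lines: ntlra jefkj radk cfjh axnt ykyqi upc bzg fagm ecl rbxqi pablb gcp enem
Hunk 6: at line 3 remove [cfjh,axnt,ykyqi] add [sogd,ospkl,cpz] -> 14 lines: ntlra jefkj radk sogd ospkl cpz upc bzg fagm ecl rbxqi pablb gcp enem
Hunk 7: at line 7 remove [fagm,ecl] add [ekxmo,uzsco,qza] -> 15 lines: ntlra jefkj radk sogd ospkl cpz upc bzg ekxmo uzsco qza rbxqi pablb gcp enem

Answer: ntlra
jefkj
radk
sogd
ospkl
cpz
upc
bzg
ekxmo
uzsco
qza
rbxqi
pablb
gcp
enem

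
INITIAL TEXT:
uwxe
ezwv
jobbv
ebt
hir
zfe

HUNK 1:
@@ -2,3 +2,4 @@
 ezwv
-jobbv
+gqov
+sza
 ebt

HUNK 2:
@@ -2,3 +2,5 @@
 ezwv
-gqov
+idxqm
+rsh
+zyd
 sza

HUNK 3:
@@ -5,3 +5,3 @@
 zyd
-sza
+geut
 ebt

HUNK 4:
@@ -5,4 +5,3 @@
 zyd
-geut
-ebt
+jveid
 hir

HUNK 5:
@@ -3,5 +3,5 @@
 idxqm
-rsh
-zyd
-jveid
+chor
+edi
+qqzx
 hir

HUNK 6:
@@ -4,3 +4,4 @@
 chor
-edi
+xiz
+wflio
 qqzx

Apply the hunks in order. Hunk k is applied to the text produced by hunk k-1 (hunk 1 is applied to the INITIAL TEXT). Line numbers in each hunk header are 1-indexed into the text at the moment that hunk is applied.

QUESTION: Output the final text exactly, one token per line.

Hunk 1: at line 2 remove [jobbv] add [gqov,sza] -> 7 lines: uwxe ezwv gqov sza ebt hir zfe
Hunk 2: at line 2 remove [gqov] add [idxqm,rsh,zyd] -> 9 lines: uwxe ezwv idxqm rsh zyd sza ebt hir zfe
Hunk 3: at line 5 remove [sza] add [geut] -> 9 lines: uwxe ezwv idxqm rsh zyd geut ebt hir zfe
Hunk 4: at line 5 remove [geut,ebt] add [jveid] -> 8 lines: uwxe ezwv idxqm rsh zyd jveid hir zfe
Hunk 5: at line 3 remove [rsh,zyd,jveid] add [chor,edi,qqzx] -> 8 lines: uwxe ezwv idxqm chor edi qqzx hir zfe
Hunk 6: at line 4 remove [edi] add [xiz,wflio] -> 9 lines: uwxe ezwv idxqm chor xiz wflio qqzx hir zfe

Answer: uwxe
ezwv
idxqm
chor
xiz
wflio
qqzx
hir
zfe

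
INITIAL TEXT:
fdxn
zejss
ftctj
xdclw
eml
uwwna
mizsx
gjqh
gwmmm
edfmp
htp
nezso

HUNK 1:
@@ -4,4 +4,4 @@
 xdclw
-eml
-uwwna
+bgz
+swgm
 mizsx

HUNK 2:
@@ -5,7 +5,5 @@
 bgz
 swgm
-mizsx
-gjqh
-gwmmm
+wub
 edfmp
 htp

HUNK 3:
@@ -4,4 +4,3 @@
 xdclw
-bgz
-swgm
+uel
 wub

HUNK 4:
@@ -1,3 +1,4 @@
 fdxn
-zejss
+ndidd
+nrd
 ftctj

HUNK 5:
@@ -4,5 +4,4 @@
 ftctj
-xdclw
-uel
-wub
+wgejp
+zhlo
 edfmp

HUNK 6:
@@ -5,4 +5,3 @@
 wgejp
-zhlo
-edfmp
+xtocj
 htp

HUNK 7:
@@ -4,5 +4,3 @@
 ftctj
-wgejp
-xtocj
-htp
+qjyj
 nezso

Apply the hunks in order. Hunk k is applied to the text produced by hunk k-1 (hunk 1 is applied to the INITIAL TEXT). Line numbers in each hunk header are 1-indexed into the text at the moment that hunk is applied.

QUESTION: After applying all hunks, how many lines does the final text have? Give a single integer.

Answer: 6

Derivation:
Hunk 1: at line 4 remove [eml,uwwna] add [bgz,swgm] -> 12 lines: fdxn zejss ftctj xdclw bgz swgm mizsx gjqh gwmmm edfmp htp nezso
Hunk 2: at line 5 remove [mizsx,gjqh,gwmmm] add [wub] -> 10 lines: fdxn zejss ftctj xdclw bgz swgm wub edfmp htp nezso
Hunk 3: at line 4 remove [bgz,swgm] add [uel] -> 9 lines: fdxn zejss ftctj xdclw uel wub edfmp htp nezso
Hunk 4: at line 1 remove [zejss] add [ndidd,nrd] -> 10 lines: fdxn ndidd nrd ftctj xdclw uel wub edfmp htp nezso
Hunk 5: at line 4 remove [xdclw,uel,wub] add [wgejp,zhlo] -> 9 lines: fdxn ndidd nrd ftctj wgejp zhlo edfmp htp nezso
Hunk 6: at line 5 remove [zhlo,edfmp] add [xtocj] -> 8 lines: fdxn ndidd nrd ftctj wgejp xtocj htp nezso
Hunk 7: at line 4 remove [wgejp,xtocj,htp] add [qjyj] -> 6 lines: fdxn ndidd nrd ftctj qjyj nezso
Final line count: 6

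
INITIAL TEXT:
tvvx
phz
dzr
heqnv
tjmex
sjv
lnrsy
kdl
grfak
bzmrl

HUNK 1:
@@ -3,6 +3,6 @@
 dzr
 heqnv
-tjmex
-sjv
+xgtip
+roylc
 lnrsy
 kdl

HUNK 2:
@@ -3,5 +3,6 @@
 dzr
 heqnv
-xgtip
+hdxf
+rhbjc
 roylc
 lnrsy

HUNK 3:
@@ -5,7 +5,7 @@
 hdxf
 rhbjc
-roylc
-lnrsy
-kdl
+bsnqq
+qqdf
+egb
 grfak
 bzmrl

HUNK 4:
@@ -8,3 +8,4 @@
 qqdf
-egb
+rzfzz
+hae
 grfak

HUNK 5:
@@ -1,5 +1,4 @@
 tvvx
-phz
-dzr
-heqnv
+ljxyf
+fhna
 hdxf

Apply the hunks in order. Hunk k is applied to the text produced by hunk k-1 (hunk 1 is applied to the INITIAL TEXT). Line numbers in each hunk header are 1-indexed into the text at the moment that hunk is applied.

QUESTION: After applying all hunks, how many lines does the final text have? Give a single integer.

Answer: 11

Derivation:
Hunk 1: at line 3 remove [tjmex,sjv] add [xgtip,roylc] -> 10 lines: tvvx phz dzr heqnv xgtip roylc lnrsy kdl grfak bzmrl
Hunk 2: at line 3 remove [xgtip] add [hdxf,rhbjc] -> 11 lines: tvvx phz dzr heqnv hdxf rhbjc roylc lnrsy kdl grfak bzmrl
Hunk 3: at line 5 remove [roylc,lnrsy,kdl] add [bsnqq,qqdf,egb] -> 11 lines: tvvx phz dzr heqnv hdxf rhbjc bsnqq qqdf egb grfak bzmrl
Hunk 4: at line 8 remove [egb] add [rzfzz,hae] -> 12 lines: tvvx phz dzr heqnv hdxf rhbjc bsnqq qqdf rzfzz hae grfak bzmrl
Hunk 5: at line 1 remove [phz,dzr,heqnv] add [ljxyf,fhna] -> 11 lines: tvvx ljxyf fhna hdxf rhbjc bsnqq qqdf rzfzz hae grfak bzmrl
Final line count: 11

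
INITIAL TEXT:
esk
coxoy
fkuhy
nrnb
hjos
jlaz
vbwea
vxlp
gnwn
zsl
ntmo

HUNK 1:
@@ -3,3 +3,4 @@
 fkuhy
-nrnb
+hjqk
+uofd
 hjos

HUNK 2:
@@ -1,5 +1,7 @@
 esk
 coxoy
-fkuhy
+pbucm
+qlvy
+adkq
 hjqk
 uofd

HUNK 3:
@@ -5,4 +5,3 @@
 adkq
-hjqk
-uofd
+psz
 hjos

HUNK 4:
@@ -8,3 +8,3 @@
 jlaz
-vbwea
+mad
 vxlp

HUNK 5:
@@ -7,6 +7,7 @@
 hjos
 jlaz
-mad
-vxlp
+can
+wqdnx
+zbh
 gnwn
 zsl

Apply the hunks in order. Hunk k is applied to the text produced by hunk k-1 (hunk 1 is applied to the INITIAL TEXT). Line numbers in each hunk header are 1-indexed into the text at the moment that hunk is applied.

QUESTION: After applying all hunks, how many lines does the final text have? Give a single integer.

Hunk 1: at line 3 remove [nrnb] add [hjqk,uofd] -> 12 lines: esk coxoy fkuhy hjqk uofd hjos jlaz vbwea vxlp gnwn zsl ntmo
Hunk 2: at line 1 remove [fkuhy] add [pbucm,qlvy,adkq] -> 14 lines: esk coxoy pbucm qlvy adkq hjqk uofd hjos jlaz vbwea vxlp gnwn zsl ntmo
Hunk 3: at line 5 remove [hjqk,uofd] add [psz] -> 13 lines: esk coxoy pbucm qlvy adkq psz hjos jlaz vbwea vxlp gnwn zsl ntmo
Hunk 4: at line 8 remove [vbwea] add [mad] -> 13 lines: esk coxoy pbucm qlvy adkq psz hjos jlaz mad vxlp gnwn zsl ntmo
Hunk 5: at line 7 remove [mad,vxlp] add [can,wqdnx,zbh] -> 14 lines: esk coxoy pbucm qlvy adkq psz hjos jlaz can wqdnx zbh gnwn zsl ntmo
Final line count: 14

Answer: 14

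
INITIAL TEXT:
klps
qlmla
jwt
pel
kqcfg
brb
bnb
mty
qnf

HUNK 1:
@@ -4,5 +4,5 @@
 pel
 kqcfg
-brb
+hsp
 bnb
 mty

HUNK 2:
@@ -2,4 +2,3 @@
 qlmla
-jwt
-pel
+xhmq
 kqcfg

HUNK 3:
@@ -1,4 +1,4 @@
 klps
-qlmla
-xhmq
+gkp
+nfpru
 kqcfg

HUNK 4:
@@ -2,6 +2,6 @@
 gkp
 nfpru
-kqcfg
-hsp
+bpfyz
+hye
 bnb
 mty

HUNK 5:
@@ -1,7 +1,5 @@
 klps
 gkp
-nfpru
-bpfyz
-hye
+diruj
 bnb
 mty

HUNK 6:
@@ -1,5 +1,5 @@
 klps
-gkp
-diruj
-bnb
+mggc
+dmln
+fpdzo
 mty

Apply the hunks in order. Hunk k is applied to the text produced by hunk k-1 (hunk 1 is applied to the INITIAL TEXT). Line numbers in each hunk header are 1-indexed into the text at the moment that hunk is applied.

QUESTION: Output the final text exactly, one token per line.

Answer: klps
mggc
dmln
fpdzo
mty
qnf

Derivation:
Hunk 1: at line 4 remove [brb] add [hsp] -> 9 lines: klps qlmla jwt pel kqcfg hsp bnb mty qnf
Hunk 2: at line 2 remove [jwt,pel] add [xhmq] -> 8 lines: klps qlmla xhmq kqcfg hsp bnb mty qnf
Hunk 3: at line 1 remove [qlmla,xhmq] add [gkp,nfpru] -> 8 lines: klps gkp nfpru kqcfg hsp bnb mty qnf
Hunk 4: at line 2 remove [kqcfg,hsp] add [bpfyz,hye] -> 8 lines: klps gkp nfpru bpfyz hye bnb mty qnf
Hunk 5: at line 1 remove [nfpru,bpfyz,hye] add [diruj] -> 6 lines: klps gkp diruj bnb mty qnf
Hunk 6: at line 1 remove [gkp,diruj,bnb] add [mggc,dmln,fpdzo] -> 6 lines: klps mggc dmln fpdzo mty qnf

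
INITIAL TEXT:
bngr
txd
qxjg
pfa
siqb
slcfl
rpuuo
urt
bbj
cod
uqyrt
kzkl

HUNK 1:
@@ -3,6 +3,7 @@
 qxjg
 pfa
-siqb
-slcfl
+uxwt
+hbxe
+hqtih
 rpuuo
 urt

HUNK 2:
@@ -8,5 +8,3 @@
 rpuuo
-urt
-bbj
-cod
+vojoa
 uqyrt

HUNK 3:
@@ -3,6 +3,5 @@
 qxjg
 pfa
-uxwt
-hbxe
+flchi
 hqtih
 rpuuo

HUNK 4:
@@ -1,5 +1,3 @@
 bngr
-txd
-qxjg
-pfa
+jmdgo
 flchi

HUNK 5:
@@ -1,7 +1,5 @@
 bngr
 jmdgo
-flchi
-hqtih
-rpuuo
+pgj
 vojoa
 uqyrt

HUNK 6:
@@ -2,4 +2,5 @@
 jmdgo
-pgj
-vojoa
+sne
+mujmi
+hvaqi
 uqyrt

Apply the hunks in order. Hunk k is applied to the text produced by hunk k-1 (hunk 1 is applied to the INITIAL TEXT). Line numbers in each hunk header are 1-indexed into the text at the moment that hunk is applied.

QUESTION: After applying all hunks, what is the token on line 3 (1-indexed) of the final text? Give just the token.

Hunk 1: at line 3 remove [siqb,slcfl] add [uxwt,hbxe,hqtih] -> 13 lines: bngr txd qxjg pfa uxwt hbxe hqtih rpuuo urt bbj cod uqyrt kzkl
Hunk 2: at line 8 remove [urt,bbj,cod] add [vojoa] -> 11 lines: bngr txd qxjg pfa uxwt hbxe hqtih rpuuo vojoa uqyrt kzkl
Hunk 3: at line 3 remove [uxwt,hbxe] add [flchi] -> 10 lines: bngr txd qxjg pfa flchi hqtih rpuuo vojoa uqyrt kzkl
Hunk 4: at line 1 remove [txd,qxjg,pfa] add [jmdgo] -> 8 lines: bngr jmdgo flchi hqtih rpuuo vojoa uqyrt kzkl
Hunk 5: at line 1 remove [flchi,hqtih,rpuuo] add [pgj] -> 6 lines: bngr jmdgo pgj vojoa uqyrt kzkl
Hunk 6: at line 2 remove [pgj,vojoa] add [sne,mujmi,hvaqi] -> 7 lines: bngr jmdgo sne mujmi hvaqi uqyrt kzkl
Final line 3: sne

Answer: sne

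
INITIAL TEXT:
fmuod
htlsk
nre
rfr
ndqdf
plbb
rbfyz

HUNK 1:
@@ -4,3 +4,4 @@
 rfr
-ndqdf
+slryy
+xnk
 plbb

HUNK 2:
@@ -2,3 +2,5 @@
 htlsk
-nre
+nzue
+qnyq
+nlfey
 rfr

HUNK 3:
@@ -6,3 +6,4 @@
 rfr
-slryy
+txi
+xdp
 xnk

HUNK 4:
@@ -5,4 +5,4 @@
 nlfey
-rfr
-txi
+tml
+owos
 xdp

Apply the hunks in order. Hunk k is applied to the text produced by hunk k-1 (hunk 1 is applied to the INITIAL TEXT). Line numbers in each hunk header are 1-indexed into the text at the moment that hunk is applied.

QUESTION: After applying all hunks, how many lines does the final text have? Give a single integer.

Hunk 1: at line 4 remove [ndqdf] add [slryy,xnk] -> 8 lines: fmuod htlsk nre rfr slryy xnk plbb rbfyz
Hunk 2: at line 2 remove [nre] add [nzue,qnyq,nlfey] -> 10 lines: fmuod htlsk nzue qnyq nlfey rfr slryy xnk plbb rbfyz
Hunk 3: at line 6 remove [slryy] add [txi,xdp] -> 11 lines: fmuod htlsk nzue qnyq nlfey rfr txi xdp xnk plbb rbfyz
Hunk 4: at line 5 remove [rfr,txi] add [tml,owos] -> 11 lines: fmuod htlsk nzue qnyq nlfey tml owos xdp xnk plbb rbfyz
Final line count: 11

Answer: 11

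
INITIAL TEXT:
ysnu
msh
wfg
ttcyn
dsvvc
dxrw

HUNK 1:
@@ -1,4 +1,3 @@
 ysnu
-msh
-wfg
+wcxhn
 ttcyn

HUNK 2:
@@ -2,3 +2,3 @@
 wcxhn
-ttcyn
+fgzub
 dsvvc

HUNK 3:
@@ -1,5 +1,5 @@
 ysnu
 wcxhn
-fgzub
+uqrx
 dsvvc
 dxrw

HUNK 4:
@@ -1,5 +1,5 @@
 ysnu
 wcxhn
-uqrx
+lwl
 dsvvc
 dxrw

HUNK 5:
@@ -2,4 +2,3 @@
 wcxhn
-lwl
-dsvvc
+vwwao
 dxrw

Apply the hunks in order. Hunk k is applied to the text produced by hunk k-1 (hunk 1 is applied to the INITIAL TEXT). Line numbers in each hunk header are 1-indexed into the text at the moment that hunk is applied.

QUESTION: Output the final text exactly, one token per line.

Answer: ysnu
wcxhn
vwwao
dxrw

Derivation:
Hunk 1: at line 1 remove [msh,wfg] add [wcxhn] -> 5 lines: ysnu wcxhn ttcyn dsvvc dxrw
Hunk 2: at line 2 remove [ttcyn] add [fgzub] -> 5 lines: ysnu wcxhn fgzub dsvvc dxrw
Hunk 3: at line 1 remove [fgzub] add [uqrx] -> 5 lines: ysnu wcxhn uqrx dsvvc dxrw
Hunk 4: at line 1 remove [uqrx] add [lwl] -> 5 lines: ysnu wcxhn lwl dsvvc dxrw
Hunk 5: at line 2 remove [lwl,dsvvc] add [vwwao] -> 4 lines: ysnu wcxhn vwwao dxrw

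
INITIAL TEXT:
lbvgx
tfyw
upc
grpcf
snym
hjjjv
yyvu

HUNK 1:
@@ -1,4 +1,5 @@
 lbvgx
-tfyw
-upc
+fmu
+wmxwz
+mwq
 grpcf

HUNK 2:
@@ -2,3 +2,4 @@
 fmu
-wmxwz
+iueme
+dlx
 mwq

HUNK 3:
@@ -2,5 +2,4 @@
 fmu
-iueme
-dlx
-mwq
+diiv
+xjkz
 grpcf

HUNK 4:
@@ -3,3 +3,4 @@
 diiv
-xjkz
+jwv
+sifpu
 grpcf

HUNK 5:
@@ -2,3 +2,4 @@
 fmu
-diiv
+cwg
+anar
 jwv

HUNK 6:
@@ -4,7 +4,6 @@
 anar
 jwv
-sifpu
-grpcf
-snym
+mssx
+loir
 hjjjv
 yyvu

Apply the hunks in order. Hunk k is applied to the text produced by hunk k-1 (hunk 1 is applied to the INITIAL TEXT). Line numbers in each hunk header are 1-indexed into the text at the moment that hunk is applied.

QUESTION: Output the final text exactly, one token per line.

Hunk 1: at line 1 remove [tfyw,upc] add [fmu,wmxwz,mwq] -> 8 lines: lbvgx fmu wmxwz mwq grpcf snym hjjjv yyvu
Hunk 2: at line 2 remove [wmxwz] add [iueme,dlx] -> 9 lines: lbvgx fmu iueme dlx mwq grpcf snym hjjjv yyvu
Hunk 3: at line 2 remove [iueme,dlx,mwq] add [diiv,xjkz] -> 8 lines: lbvgx fmu diiv xjkz grpcf snym hjjjv yyvu
Hunk 4: at line 3 remove [xjkz] add [jwv,sifpu] -> 9 lines: lbvgx fmu diiv jwv sifpu grpcf snym hjjjv yyvu
Hunk 5: at line 2 remove [diiv] add [cwg,anar] -> 10 lines: lbvgx fmu cwg anar jwv sifpu grpcf snym hjjjv yyvu
Hunk 6: at line 4 remove [sifpu,grpcf,snym] add [mssx,loir] -> 9 lines: lbvgx fmu cwg anar jwv mssx loir hjjjv yyvu

Answer: lbvgx
fmu
cwg
anar
jwv
mssx
loir
hjjjv
yyvu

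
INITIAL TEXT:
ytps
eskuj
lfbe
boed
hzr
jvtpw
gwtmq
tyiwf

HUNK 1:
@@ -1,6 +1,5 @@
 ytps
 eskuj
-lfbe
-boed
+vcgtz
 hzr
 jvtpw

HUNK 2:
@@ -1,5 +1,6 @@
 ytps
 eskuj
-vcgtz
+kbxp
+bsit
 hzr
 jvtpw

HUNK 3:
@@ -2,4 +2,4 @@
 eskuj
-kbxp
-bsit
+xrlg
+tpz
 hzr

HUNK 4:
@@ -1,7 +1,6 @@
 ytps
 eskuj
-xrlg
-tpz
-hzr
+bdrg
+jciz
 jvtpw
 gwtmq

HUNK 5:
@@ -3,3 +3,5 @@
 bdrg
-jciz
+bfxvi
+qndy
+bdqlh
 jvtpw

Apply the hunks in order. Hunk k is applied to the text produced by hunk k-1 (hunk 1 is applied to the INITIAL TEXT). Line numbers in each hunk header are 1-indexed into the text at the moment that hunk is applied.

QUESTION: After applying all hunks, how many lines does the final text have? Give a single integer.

Hunk 1: at line 1 remove [lfbe,boed] add [vcgtz] -> 7 lines: ytps eskuj vcgtz hzr jvtpw gwtmq tyiwf
Hunk 2: at line 1 remove [vcgtz] add [kbxp,bsit] -> 8 lines: ytps eskuj kbxp bsit hzr jvtpw gwtmq tyiwf
Hunk 3: at line 2 remove [kbxp,bsit] add [xrlg,tpz] -> 8 lines: ytps eskuj xrlg tpz hzr jvtpw gwtmq tyiwf
Hunk 4: at line 1 remove [xrlg,tpz,hzr] add [bdrg,jciz] -> 7 lines: ytps eskuj bdrg jciz jvtpw gwtmq tyiwf
Hunk 5: at line 3 remove [jciz] add [bfxvi,qndy,bdqlh] -> 9 lines: ytps eskuj bdrg bfxvi qndy bdqlh jvtpw gwtmq tyiwf
Final line count: 9

Answer: 9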